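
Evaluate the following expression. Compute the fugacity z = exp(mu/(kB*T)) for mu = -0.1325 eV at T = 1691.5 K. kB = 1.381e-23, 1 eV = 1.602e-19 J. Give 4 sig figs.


Step 1: Convert mu to Joules: -0.1325*1.602e-19 = -2.123e-20 J
Step 2: kB*T = 1.381e-23*1691.5 = 2.336e-20 J
Step 3: mu/(kB*T) = -0.9087
Step 4: z = exp(-0.9087) = 0.4031

0.4031


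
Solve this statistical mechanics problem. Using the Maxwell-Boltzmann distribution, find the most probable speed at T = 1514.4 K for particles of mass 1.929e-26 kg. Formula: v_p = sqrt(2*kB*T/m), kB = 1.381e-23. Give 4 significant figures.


Step 1: Numerator = 2*kB*T = 2*1.381e-23*1514.4 = 4.183e-20
Step 2: Ratio = 4.183e-20 / 1.929e-26 = 2.168e+06
Step 3: v_p = sqrt(2.168e+06) = 1473 m/s

1473


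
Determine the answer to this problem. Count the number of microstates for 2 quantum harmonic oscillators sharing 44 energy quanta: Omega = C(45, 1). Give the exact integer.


Step 1: Use binomial coefficient C(45, 1)
Step 2: Numerator = 45! / 44!
Step 3: Denominator = 1!
Step 4: Omega = 45

45


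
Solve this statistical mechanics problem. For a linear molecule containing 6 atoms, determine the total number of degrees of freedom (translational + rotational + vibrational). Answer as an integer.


Step 1: Translational DOF = 3
Step 2: Rotational DOF (linear) = 2
Step 3: Vibrational DOF = 3*6 - 5 = 13
Step 4: Total = 3 + 2 + 13 = 18

18


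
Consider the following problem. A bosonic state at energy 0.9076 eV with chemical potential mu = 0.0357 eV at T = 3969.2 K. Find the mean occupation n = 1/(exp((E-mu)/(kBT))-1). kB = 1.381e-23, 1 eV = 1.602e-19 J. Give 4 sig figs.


Step 1: (E - mu) = 0.8719 eV
Step 2: x = (E-mu)*eV/(kB*T) = 0.8719*1.602e-19/(1.381e-23*3969.2) = 2.548
Step 3: exp(x) = 12.78
Step 4: n = 1/(exp(x)-1) = 0.08486

0.08486


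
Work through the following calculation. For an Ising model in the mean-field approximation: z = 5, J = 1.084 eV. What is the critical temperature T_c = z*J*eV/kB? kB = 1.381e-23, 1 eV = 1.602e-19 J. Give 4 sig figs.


Step 1: z*J = 5*1.084 = 5.42 eV
Step 2: Convert to Joules: 5.42*1.602e-19 = 8.683e-19 J
Step 3: T_c = 8.683e-19 / 1.381e-23 = 6.287e+04 K

6.287e+04


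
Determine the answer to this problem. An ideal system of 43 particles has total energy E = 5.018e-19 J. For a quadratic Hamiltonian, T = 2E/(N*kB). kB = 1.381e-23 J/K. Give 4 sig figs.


Step 1: Numerator = 2*E = 2*5.018e-19 = 1.004e-18 J
Step 2: Denominator = N*kB = 43*1.381e-23 = 5.938e-22
Step 3: T = 1.004e-18 / 5.938e-22 = 1690 K

1690


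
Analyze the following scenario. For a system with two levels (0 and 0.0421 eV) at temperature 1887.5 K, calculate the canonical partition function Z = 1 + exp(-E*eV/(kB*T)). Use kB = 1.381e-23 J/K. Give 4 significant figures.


Step 1: Compute beta*E = E*eV/(kB*T) = 0.0421*1.602e-19/(1.381e-23*1887.5) = 0.2587
Step 2: exp(-beta*E) = exp(-0.2587) = 0.772
Step 3: Z = 1 + 0.772 = 1.772

1.772


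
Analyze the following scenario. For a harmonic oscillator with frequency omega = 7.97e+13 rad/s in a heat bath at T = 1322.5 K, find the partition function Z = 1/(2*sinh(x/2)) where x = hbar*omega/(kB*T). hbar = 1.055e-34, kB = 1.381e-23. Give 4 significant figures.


Step 1: Compute x = hbar*omega/(kB*T) = 1.055e-34*7.97e+13/(1.381e-23*1322.5) = 0.4604
Step 2: x/2 = 0.2302
Step 3: sinh(x/2) = 0.2322
Step 4: Z = 1/(2*0.2322) = 2.153

2.153


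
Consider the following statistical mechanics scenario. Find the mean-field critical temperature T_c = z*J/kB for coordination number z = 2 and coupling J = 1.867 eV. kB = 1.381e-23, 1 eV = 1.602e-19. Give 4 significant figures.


Step 1: z*J = 2*1.867 = 3.734 eV
Step 2: Convert to Joules: 3.734*1.602e-19 = 5.982e-19 J
Step 3: T_c = 5.982e-19 / 1.381e-23 = 4.332e+04 K

4.332e+04


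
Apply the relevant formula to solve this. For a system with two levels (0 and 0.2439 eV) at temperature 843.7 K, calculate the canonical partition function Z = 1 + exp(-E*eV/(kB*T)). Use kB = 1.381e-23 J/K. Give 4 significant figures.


Step 1: Compute beta*E = E*eV/(kB*T) = 0.2439*1.602e-19/(1.381e-23*843.7) = 3.353
Step 2: exp(-beta*E) = exp(-3.353) = 0.03496
Step 3: Z = 1 + 0.03496 = 1.035

1.035


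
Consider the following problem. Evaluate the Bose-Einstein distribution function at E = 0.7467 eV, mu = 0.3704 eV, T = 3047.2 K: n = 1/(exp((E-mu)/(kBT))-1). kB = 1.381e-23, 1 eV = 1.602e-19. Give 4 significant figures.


Step 1: (E - mu) = 0.3763 eV
Step 2: x = (E-mu)*eV/(kB*T) = 0.3763*1.602e-19/(1.381e-23*3047.2) = 1.433
Step 3: exp(x) = 4.189
Step 4: n = 1/(exp(x)-1) = 0.3136

0.3136


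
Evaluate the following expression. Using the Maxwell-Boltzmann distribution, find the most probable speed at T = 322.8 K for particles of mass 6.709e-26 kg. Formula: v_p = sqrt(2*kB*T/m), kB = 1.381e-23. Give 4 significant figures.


Step 1: Numerator = 2*kB*T = 2*1.381e-23*322.8 = 8.916e-21
Step 2: Ratio = 8.916e-21 / 6.709e-26 = 1.329e+05
Step 3: v_p = sqrt(1.329e+05) = 364.5 m/s

364.5


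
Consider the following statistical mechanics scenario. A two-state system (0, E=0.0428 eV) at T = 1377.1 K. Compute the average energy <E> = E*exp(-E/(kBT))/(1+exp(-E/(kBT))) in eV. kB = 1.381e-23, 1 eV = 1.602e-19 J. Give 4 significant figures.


Step 1: beta*E = 0.0428*1.602e-19/(1.381e-23*1377.1) = 0.3605
Step 2: exp(-beta*E) = 0.6973
Step 3: <E> = 0.0428*0.6973/(1+0.6973) = 0.01758 eV

0.01758


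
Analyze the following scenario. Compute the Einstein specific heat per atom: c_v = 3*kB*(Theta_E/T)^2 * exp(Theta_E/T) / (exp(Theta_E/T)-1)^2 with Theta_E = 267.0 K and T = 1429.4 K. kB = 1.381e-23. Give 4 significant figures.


Step 1: x = Theta_E/T = 267.0/1429.4 = 0.1868
Step 2: x^2 = 0.03489
Step 3: exp(x) = 1.205
Step 4: c_v = 3*1.381e-23*0.03489*1.205/(1.205-1)^2 = 4.131e-23

4.131e-23


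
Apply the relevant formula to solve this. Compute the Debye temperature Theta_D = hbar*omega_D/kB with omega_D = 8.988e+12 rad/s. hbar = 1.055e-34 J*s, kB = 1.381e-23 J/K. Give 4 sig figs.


Step 1: hbar*omega_D = 1.055e-34 * 8.988e+12 = 9.482e-22 J
Step 2: Theta_D = 9.482e-22 / 1.381e-23
Step 3: Theta_D = 68.66 K

68.66


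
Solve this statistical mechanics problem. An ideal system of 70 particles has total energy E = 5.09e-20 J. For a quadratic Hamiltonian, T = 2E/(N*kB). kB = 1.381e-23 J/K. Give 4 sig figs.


Step 1: Numerator = 2*E = 2*5.09e-20 = 1.018e-19 J
Step 2: Denominator = N*kB = 70*1.381e-23 = 9.667e-22
Step 3: T = 1.018e-19 / 9.667e-22 = 105.3 K

105.3


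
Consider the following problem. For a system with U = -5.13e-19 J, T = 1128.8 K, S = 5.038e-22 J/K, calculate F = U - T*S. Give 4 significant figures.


Step 1: T*S = 1128.8 * 5.038e-22 = 5.687e-19 J
Step 2: F = U - T*S = -5.13e-19 - 5.687e-19
Step 3: F = -1.082e-18 J

-1.082e-18


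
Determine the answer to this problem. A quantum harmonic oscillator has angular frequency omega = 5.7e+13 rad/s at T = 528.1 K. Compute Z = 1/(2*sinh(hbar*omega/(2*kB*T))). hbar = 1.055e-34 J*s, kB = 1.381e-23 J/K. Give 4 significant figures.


Step 1: Compute x = hbar*omega/(kB*T) = 1.055e-34*5.7e+13/(1.381e-23*528.1) = 0.8246
Step 2: x/2 = 0.4123
Step 3: sinh(x/2) = 0.4241
Step 4: Z = 1/(2*0.4241) = 1.179

1.179


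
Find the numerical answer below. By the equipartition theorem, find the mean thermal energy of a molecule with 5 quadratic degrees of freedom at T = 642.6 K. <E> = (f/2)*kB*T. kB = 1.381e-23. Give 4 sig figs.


Step 1: f/2 = 5/2 = 2.5
Step 2: kB*T = 1.381e-23 * 642.6 = 8.874e-21
Step 3: <E> = 2.5 * 8.874e-21 = 2.219e-20 J

2.219e-20


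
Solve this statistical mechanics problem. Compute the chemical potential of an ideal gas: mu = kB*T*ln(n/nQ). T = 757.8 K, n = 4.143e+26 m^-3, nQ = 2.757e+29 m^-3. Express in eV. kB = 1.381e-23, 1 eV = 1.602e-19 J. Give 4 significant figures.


Step 1: n/nQ = 4.143e+26/2.757e+29 = 0.001503
Step 2: ln(n/nQ) = -6.5
Step 3: mu = kB*T*ln(n/nQ) = 1.047e-20*-6.5 = -6.803e-20 J
Step 4: Convert to eV: -6.803e-20/1.602e-19 = -0.4246 eV

-0.4246


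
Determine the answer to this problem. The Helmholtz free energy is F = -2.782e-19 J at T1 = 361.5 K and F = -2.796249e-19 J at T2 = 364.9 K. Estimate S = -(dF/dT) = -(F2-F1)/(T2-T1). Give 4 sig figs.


Step 1: dF = F2 - F1 = -2.796249e-19 - (-2.782e-19) = -1.4249e-21 J
Step 2: dT = T2 - T1 = 364.9 - 361.5 = 3.4 K
Step 3: S = -dF/dT = -(-1.4249e-21)/3.4 = 4.191e-22 J/K

4.191e-22


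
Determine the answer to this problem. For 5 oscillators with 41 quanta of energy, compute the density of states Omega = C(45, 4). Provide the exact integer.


Step 1: Use binomial coefficient C(45, 4)
Step 2: Numerator = 45! / 41!
Step 3: Denominator = 4!
Step 4: Omega = 148995

148995


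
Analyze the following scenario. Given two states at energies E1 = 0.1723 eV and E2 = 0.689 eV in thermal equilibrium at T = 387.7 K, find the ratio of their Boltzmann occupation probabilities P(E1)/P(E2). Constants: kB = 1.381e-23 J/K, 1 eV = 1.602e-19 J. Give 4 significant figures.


Step 1: Compute energy difference dE = E1 - E2 = 0.1723 - 0.689 = -0.5167 eV
Step 2: Convert to Joules: dE_J = -0.5167 * 1.602e-19 = -8.278e-20 J
Step 3: Compute exponent = -dE_J / (kB * T) = -(-8.278e-20) / (1.381e-23 * 387.7) = 15.46
Step 4: P(E1)/P(E2) = exp(15.46) = 5.179e+06

5.179e+06


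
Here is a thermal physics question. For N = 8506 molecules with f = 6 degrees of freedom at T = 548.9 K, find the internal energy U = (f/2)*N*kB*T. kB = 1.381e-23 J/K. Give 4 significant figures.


Step 1: f/2 = 6/2 = 3.0
Step 2: N*kB*T = 8506*1.381e-23*548.9 = 6.448e-17
Step 3: U = 3.0 * 6.448e-17 = 1.934e-16 J

1.934e-16


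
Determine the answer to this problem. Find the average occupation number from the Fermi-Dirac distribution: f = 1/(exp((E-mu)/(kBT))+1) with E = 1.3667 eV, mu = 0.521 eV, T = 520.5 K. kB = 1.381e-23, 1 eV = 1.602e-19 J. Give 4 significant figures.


Step 1: (E - mu) = 1.3667 - 0.521 = 0.8457 eV
Step 2: Convert: (E-mu)*eV = 1.355e-19 J
Step 3: x = (E-mu)*eV/(kB*T) = 18.85
Step 4: f = 1/(exp(18.85)+1) = 6.523e-09

6.523e-09


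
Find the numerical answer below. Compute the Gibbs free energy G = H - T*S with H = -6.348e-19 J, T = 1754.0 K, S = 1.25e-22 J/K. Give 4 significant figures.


Step 1: T*S = 1754.0 * 1.25e-22 = 2.192e-19 J
Step 2: G = H - T*S = -6.348e-19 - 2.192e-19
Step 3: G = -8.54e-19 J

-8.54e-19


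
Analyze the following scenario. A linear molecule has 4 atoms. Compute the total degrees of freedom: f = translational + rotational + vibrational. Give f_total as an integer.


Step 1: Translational DOF = 3
Step 2: Rotational DOF (linear) = 2
Step 3: Vibrational DOF = 3*4 - 5 = 7
Step 4: Total = 3 + 2 + 7 = 12

12


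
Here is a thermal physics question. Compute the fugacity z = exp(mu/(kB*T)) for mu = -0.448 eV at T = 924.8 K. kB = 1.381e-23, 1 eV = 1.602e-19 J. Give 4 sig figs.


Step 1: Convert mu to Joules: -0.448*1.602e-19 = -7.177e-20 J
Step 2: kB*T = 1.381e-23*924.8 = 1.277e-20 J
Step 3: mu/(kB*T) = -5.62
Step 4: z = exp(-5.62) = 0.003626

0.003626


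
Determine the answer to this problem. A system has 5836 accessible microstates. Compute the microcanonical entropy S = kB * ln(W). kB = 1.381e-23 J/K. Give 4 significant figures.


Step 1: ln(W) = ln(5836) = 8.672
Step 2: S = kB * ln(W) = 1.381e-23 * 8.672
Step 3: S = 1.198e-22 J/K

1.198e-22


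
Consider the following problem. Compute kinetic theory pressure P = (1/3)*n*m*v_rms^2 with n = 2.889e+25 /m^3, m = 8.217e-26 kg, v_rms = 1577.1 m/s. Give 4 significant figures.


Step 1: v_rms^2 = 1577.1^2 = 2.487e+06
Step 2: n*m = 2.889e+25*8.217e-26 = 2.374
Step 3: P = (1/3)*2.374*2.487e+06 = 1.968e+06 Pa

1.968e+06


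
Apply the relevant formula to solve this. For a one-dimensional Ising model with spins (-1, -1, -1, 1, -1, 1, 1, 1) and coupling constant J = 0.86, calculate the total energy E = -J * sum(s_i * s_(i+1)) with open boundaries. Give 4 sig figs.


Step 1: Nearest-neighbor products: 1, 1, -1, -1, -1, 1, 1
Step 2: Sum of products = 1
Step 3: E = -0.86 * 1 = -0.86

-0.86


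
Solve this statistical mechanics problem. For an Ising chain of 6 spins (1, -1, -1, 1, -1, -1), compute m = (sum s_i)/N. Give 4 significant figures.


Step 1: Count up spins (+1): 2, down spins (-1): 4
Step 2: Total magnetization M = 2 - 4 = -2
Step 3: m = M/N = -2/6 = -0.3333

-0.3333


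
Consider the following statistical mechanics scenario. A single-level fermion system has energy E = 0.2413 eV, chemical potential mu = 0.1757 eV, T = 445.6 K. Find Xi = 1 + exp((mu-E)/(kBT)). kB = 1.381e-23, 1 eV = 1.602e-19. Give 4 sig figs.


Step 1: (mu - E) = 0.1757 - 0.2413 = -0.0656 eV
Step 2: x = (mu-E)*eV/(kB*T) = -0.0656*1.602e-19/(1.381e-23*445.6) = -1.708
Step 3: exp(x) = 0.1813
Step 4: Xi = 1 + 0.1813 = 1.181

1.181


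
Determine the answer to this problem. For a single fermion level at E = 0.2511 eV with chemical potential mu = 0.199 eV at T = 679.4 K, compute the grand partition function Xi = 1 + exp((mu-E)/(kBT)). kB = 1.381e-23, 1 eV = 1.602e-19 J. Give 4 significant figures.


Step 1: (mu - E) = 0.199 - 0.2511 = -0.0521 eV
Step 2: x = (mu-E)*eV/(kB*T) = -0.0521*1.602e-19/(1.381e-23*679.4) = -0.8896
Step 3: exp(x) = 0.4108
Step 4: Xi = 1 + 0.4108 = 1.411

1.411


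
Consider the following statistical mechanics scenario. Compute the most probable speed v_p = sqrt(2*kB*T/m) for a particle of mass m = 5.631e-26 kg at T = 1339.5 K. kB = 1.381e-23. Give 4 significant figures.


Step 1: Numerator = 2*kB*T = 2*1.381e-23*1339.5 = 3.7e-20
Step 2: Ratio = 3.7e-20 / 5.631e-26 = 6.57e+05
Step 3: v_p = sqrt(6.57e+05) = 810.6 m/s

810.6


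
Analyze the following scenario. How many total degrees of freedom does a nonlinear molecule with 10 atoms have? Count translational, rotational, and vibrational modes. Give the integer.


Step 1: Translational DOF = 3
Step 2: Rotational DOF (nonlinear) = 3
Step 3: Vibrational DOF = 3*10 - 6 = 24
Step 4: Total = 3 + 3 + 24 = 30

30


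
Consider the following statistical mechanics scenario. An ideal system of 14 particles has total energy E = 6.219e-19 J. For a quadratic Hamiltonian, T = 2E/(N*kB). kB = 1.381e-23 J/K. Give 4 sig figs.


Step 1: Numerator = 2*E = 2*6.219e-19 = 1.244e-18 J
Step 2: Denominator = N*kB = 14*1.381e-23 = 1.933e-22
Step 3: T = 1.244e-18 / 1.933e-22 = 6433 K

6433


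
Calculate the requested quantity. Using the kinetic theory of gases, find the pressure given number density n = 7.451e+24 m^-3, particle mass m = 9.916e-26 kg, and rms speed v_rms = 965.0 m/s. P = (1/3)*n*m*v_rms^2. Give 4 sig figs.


Step 1: v_rms^2 = 965.0^2 = 9.312e+05
Step 2: n*m = 7.451e+24*9.916e-26 = 0.7388
Step 3: P = (1/3)*0.7388*9.312e+05 = 2.293e+05 Pa

2.293e+05


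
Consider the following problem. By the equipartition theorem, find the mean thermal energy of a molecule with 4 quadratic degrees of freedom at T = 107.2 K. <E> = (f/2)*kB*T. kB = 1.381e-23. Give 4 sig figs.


Step 1: f/2 = 4/2 = 2
Step 2: kB*T = 1.381e-23 * 107.2 = 1.48e-21
Step 3: <E> = 2 * 1.48e-21 = 2.961e-21 J

2.961e-21


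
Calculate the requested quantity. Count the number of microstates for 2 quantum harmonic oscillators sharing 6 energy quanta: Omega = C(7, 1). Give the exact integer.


Step 1: Use binomial coefficient C(7, 1)
Step 2: Numerator = 7! / 6!
Step 3: Denominator = 1!
Step 4: Omega = 7

7


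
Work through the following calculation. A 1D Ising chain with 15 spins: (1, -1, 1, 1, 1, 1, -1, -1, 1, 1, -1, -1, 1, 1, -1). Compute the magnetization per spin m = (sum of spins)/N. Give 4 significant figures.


Step 1: Count up spins (+1): 9, down spins (-1): 6
Step 2: Total magnetization M = 9 - 6 = 3
Step 3: m = M/N = 3/15 = 0.2

0.2


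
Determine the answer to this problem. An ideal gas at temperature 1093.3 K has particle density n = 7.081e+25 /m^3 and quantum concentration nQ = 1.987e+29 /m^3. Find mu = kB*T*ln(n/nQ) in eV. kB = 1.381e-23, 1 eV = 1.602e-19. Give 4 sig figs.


Step 1: n/nQ = 7.081e+25/1.987e+29 = 0.0003564
Step 2: ln(n/nQ) = -7.94
Step 3: mu = kB*T*ln(n/nQ) = 1.51e-20*-7.94 = -1.199e-19 J
Step 4: Convert to eV: -1.199e-19/1.602e-19 = -0.7483 eV

-0.7483


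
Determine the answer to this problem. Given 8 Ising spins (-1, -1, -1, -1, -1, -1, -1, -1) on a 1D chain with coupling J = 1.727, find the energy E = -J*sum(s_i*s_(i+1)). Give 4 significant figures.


Step 1: Nearest-neighbor products: 1, 1, 1, 1, 1, 1, 1
Step 2: Sum of products = 7
Step 3: E = -1.727 * 7 = -12.09

-12.09


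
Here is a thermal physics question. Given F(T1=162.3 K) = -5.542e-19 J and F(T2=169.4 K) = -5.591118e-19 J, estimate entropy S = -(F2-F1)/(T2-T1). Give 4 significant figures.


Step 1: dF = F2 - F1 = -5.591118e-19 - (-5.542e-19) = -4.9118e-21 J
Step 2: dT = T2 - T1 = 169.4 - 162.3 = 7.1 K
Step 3: S = -dF/dT = -(-4.9118e-21)/7.1 = 6.918e-22 J/K

6.918e-22


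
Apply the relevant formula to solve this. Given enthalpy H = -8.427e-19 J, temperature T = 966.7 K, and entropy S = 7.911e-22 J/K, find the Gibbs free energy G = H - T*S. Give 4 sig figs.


Step 1: T*S = 966.7 * 7.911e-22 = 7.648e-19 J
Step 2: G = H - T*S = -8.427e-19 - 7.648e-19
Step 3: G = -1.607e-18 J

-1.607e-18


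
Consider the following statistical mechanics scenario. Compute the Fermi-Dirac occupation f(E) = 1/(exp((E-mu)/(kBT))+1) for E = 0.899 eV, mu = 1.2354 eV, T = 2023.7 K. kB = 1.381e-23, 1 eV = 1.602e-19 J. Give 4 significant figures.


Step 1: (E - mu) = 0.899 - 1.2354 = -0.3364 eV
Step 2: Convert: (E-mu)*eV = -5.389e-20 J
Step 3: x = (E-mu)*eV/(kB*T) = -1.928
Step 4: f = 1/(exp(-1.928)+1) = 0.8731

0.8731


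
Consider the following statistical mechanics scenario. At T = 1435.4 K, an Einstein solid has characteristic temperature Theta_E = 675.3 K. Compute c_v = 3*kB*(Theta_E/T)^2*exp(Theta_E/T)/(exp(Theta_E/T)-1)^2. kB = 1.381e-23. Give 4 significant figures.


Step 1: x = Theta_E/T = 675.3/1435.4 = 0.4705
Step 2: x^2 = 0.2213
Step 3: exp(x) = 1.601
Step 4: c_v = 3*1.381e-23*0.2213*1.601/(1.601-1)^2 = 4.067e-23

4.067e-23


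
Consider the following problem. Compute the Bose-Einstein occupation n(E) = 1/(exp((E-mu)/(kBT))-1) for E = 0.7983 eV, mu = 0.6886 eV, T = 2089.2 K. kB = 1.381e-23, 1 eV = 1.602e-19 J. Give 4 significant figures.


Step 1: (E - mu) = 0.1097 eV
Step 2: x = (E-mu)*eV/(kB*T) = 0.1097*1.602e-19/(1.381e-23*2089.2) = 0.6091
Step 3: exp(x) = 1.839
Step 4: n = 1/(exp(x)-1) = 1.192

1.192


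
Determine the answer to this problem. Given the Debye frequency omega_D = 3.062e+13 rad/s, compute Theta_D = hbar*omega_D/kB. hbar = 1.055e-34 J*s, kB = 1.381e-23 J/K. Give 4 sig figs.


Step 1: hbar*omega_D = 1.055e-34 * 3.062e+13 = 3.23e-21 J
Step 2: Theta_D = 3.23e-21 / 1.381e-23
Step 3: Theta_D = 233.9 K

233.9


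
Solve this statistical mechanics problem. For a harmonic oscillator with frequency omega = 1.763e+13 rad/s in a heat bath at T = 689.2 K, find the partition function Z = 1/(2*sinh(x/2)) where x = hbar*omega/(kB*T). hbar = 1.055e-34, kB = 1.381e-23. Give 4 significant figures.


Step 1: Compute x = hbar*omega/(kB*T) = 1.055e-34*1.763e+13/(1.381e-23*689.2) = 0.1954
Step 2: x/2 = 0.09771
Step 3: sinh(x/2) = 0.09786
Step 4: Z = 1/(2*0.09786) = 5.109

5.109


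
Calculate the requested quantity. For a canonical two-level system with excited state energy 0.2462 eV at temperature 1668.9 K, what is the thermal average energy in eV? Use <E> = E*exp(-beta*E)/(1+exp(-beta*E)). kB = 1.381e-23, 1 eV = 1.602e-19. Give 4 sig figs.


Step 1: beta*E = 0.2462*1.602e-19/(1.381e-23*1668.9) = 1.711
Step 2: exp(-beta*E) = 0.1806
Step 3: <E> = 0.2462*0.1806/(1+0.1806) = 0.03767 eV

0.03767


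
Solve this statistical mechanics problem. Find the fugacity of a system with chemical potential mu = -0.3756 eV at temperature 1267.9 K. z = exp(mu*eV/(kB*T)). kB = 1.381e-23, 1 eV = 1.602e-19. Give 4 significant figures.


Step 1: Convert mu to Joules: -0.3756*1.602e-19 = -6.017e-20 J
Step 2: kB*T = 1.381e-23*1267.9 = 1.751e-20 J
Step 3: mu/(kB*T) = -3.436
Step 4: z = exp(-3.436) = 0.03218

0.03218


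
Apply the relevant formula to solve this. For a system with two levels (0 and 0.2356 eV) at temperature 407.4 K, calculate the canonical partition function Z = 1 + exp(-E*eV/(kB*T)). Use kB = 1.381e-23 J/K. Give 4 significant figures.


Step 1: Compute beta*E = E*eV/(kB*T) = 0.2356*1.602e-19/(1.381e-23*407.4) = 6.708
Step 2: exp(-beta*E) = exp(-6.708) = 0.001221
Step 3: Z = 1 + 0.001221 = 1.001

1.001


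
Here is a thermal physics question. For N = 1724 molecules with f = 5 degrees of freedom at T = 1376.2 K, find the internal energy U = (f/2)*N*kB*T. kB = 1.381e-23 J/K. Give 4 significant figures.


Step 1: f/2 = 5/2 = 2.5
Step 2: N*kB*T = 1724*1.381e-23*1376.2 = 3.277e-17
Step 3: U = 2.5 * 3.277e-17 = 8.191e-17 J

8.191e-17


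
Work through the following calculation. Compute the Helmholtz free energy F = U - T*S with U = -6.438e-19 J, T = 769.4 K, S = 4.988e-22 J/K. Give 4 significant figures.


Step 1: T*S = 769.4 * 4.988e-22 = 3.838e-19 J
Step 2: F = U - T*S = -6.438e-19 - 3.838e-19
Step 3: F = -1.028e-18 J

-1.028e-18


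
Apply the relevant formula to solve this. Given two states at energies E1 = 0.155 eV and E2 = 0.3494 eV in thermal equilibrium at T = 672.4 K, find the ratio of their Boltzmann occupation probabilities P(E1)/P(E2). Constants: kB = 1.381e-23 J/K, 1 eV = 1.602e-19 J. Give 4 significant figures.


Step 1: Compute energy difference dE = E1 - E2 = 0.155 - 0.3494 = -0.1944 eV
Step 2: Convert to Joules: dE_J = -0.1944 * 1.602e-19 = -3.114e-20 J
Step 3: Compute exponent = -dE_J / (kB * T) = -(-3.114e-20) / (1.381e-23 * 672.4) = 3.354
Step 4: P(E1)/P(E2) = exp(3.354) = 28.61

28.61


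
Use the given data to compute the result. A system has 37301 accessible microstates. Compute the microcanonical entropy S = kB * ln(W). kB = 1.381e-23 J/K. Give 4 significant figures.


Step 1: ln(W) = ln(37301) = 10.53
Step 2: S = kB * ln(W) = 1.381e-23 * 10.53
Step 3: S = 1.454e-22 J/K

1.454e-22


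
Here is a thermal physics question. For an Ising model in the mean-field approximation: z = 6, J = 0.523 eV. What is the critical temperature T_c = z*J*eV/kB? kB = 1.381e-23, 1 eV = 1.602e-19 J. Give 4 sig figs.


Step 1: z*J = 6*0.523 = 3.138 eV
Step 2: Convert to Joules: 3.138*1.602e-19 = 5.027e-19 J
Step 3: T_c = 5.027e-19 / 1.381e-23 = 3.64e+04 K

3.64e+04


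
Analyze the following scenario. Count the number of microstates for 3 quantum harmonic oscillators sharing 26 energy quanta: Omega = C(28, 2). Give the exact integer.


Step 1: Use binomial coefficient C(28, 2)
Step 2: Numerator = 28! / 26!
Step 3: Denominator = 2!
Step 4: Omega = 378

378


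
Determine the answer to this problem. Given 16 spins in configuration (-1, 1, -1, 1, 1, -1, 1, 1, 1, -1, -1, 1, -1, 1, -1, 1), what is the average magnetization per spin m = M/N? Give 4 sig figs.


Step 1: Count up spins (+1): 9, down spins (-1): 7
Step 2: Total magnetization M = 9 - 7 = 2
Step 3: m = M/N = 2/16 = 0.125

0.125


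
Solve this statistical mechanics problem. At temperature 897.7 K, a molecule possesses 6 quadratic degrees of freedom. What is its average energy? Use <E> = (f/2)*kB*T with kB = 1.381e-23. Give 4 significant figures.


Step 1: f/2 = 6/2 = 3
Step 2: kB*T = 1.381e-23 * 897.7 = 1.24e-20
Step 3: <E> = 3 * 1.24e-20 = 3.719e-20 J

3.719e-20


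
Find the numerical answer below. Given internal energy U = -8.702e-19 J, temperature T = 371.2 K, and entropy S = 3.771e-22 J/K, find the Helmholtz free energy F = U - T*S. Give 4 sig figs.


Step 1: T*S = 371.2 * 3.771e-22 = 1.4e-19 J
Step 2: F = U - T*S = -8.702e-19 - 1.4e-19
Step 3: F = -1.01e-18 J

-1.01e-18


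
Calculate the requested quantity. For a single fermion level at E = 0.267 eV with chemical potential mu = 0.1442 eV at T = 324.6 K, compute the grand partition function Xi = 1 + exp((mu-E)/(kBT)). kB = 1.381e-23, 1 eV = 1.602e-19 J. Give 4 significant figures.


Step 1: (mu - E) = 0.1442 - 0.267 = -0.1228 eV
Step 2: x = (mu-E)*eV/(kB*T) = -0.1228*1.602e-19/(1.381e-23*324.6) = -4.389
Step 3: exp(x) = 0.01242
Step 4: Xi = 1 + 0.01242 = 1.012

1.012


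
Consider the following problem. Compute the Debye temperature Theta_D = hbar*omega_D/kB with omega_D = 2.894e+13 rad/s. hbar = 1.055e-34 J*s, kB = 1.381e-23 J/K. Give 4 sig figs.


Step 1: hbar*omega_D = 1.055e-34 * 2.894e+13 = 3.053e-21 J
Step 2: Theta_D = 3.053e-21 / 1.381e-23
Step 3: Theta_D = 221.1 K

221.1


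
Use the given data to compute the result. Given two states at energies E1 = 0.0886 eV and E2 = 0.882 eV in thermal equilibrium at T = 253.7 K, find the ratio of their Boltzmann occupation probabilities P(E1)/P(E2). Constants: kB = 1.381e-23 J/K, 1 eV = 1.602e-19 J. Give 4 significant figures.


Step 1: Compute energy difference dE = E1 - E2 = 0.0886 - 0.882 = -0.7934 eV
Step 2: Convert to Joules: dE_J = -0.7934 * 1.602e-19 = -1.271e-19 J
Step 3: Compute exponent = -dE_J / (kB * T) = -(-1.271e-19) / (1.381e-23 * 253.7) = 36.28
Step 4: P(E1)/P(E2) = exp(36.28) = 5.692e+15

5.692e+15


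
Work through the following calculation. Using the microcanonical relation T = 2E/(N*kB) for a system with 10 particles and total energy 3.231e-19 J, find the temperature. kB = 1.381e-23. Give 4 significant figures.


Step 1: Numerator = 2*E = 2*3.231e-19 = 6.462e-19 J
Step 2: Denominator = N*kB = 10*1.381e-23 = 1.381e-22
Step 3: T = 6.462e-19 / 1.381e-22 = 4679 K

4679


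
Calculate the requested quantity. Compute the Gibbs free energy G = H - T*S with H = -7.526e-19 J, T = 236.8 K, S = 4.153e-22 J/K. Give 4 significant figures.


Step 1: T*S = 236.8 * 4.153e-22 = 9.834e-20 J
Step 2: G = H - T*S = -7.526e-19 - 9.834e-20
Step 3: G = -8.509e-19 J

-8.509e-19


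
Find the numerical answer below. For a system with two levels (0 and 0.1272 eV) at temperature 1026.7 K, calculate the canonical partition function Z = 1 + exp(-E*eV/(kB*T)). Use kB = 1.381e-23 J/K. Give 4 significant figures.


Step 1: Compute beta*E = E*eV/(kB*T) = 0.1272*1.602e-19/(1.381e-23*1026.7) = 1.437
Step 2: exp(-beta*E) = exp(-1.437) = 0.2376
Step 3: Z = 1 + 0.2376 = 1.238

1.238


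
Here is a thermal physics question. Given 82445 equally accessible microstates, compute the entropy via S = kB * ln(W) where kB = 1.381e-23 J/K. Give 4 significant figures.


Step 1: ln(W) = ln(82445) = 11.32
Step 2: S = kB * ln(W) = 1.381e-23 * 11.32
Step 3: S = 1.563e-22 J/K

1.563e-22


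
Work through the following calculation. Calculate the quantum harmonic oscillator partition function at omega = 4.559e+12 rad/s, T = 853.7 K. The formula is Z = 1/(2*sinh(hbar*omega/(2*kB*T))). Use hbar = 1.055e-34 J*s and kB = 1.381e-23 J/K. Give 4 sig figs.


Step 1: Compute x = hbar*omega/(kB*T) = 1.055e-34*4.559e+12/(1.381e-23*853.7) = 0.0408
Step 2: x/2 = 0.0204
Step 3: sinh(x/2) = 0.0204
Step 4: Z = 1/(2*0.0204) = 24.51

24.51


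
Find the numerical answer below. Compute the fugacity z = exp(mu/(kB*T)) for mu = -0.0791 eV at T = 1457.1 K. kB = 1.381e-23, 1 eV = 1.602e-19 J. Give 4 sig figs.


Step 1: Convert mu to Joules: -0.0791*1.602e-19 = -1.267e-20 J
Step 2: kB*T = 1.381e-23*1457.1 = 2.012e-20 J
Step 3: mu/(kB*T) = -0.6297
Step 4: z = exp(-0.6297) = 0.5327

0.5327


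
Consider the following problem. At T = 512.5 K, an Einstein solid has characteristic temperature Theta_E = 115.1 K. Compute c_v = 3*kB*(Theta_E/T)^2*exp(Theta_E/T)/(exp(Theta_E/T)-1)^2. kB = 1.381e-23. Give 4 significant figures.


Step 1: x = Theta_E/T = 115.1/512.5 = 0.2246
Step 2: x^2 = 0.05044
Step 3: exp(x) = 1.252
Step 4: c_v = 3*1.381e-23*0.05044*1.252/(1.252-1)^2 = 4.126e-23

4.126e-23


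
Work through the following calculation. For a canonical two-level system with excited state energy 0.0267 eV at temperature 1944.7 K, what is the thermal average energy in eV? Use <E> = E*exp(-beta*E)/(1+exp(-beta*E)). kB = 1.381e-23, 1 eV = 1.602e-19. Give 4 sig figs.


Step 1: beta*E = 0.0267*1.602e-19/(1.381e-23*1944.7) = 0.1593
Step 2: exp(-beta*E) = 0.8528
Step 3: <E> = 0.0267*0.8528/(1+0.8528) = 0.01229 eV

0.01229


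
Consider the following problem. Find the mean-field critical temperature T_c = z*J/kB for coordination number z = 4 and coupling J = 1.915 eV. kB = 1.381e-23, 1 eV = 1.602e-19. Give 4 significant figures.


Step 1: z*J = 4*1.915 = 7.66 eV
Step 2: Convert to Joules: 7.66*1.602e-19 = 1.227e-18 J
Step 3: T_c = 1.227e-18 / 1.381e-23 = 8.886e+04 K

8.886e+04


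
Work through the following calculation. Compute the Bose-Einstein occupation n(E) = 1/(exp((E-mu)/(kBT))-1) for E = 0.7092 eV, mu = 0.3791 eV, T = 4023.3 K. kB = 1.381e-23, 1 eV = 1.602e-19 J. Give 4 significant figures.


Step 1: (E - mu) = 0.3301 eV
Step 2: x = (E-mu)*eV/(kB*T) = 0.3301*1.602e-19/(1.381e-23*4023.3) = 0.9518
Step 3: exp(x) = 2.59
Step 4: n = 1/(exp(x)-1) = 0.6288

0.6288


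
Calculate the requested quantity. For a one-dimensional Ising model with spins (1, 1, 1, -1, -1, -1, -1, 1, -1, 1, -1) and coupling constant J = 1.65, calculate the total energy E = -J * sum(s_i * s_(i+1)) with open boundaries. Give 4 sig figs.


Step 1: Nearest-neighbor products: 1, 1, -1, 1, 1, 1, -1, -1, -1, -1
Step 2: Sum of products = 0
Step 3: E = -1.65 * 0 = 0

0


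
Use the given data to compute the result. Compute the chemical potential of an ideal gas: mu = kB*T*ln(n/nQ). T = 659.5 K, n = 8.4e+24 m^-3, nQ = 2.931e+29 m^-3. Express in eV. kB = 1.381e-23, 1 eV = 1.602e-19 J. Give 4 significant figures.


Step 1: n/nQ = 8.4e+24/2.931e+29 = 2.866e-05
Step 2: ln(n/nQ) = -10.46
Step 3: mu = kB*T*ln(n/nQ) = 9.108e-21*-10.46 = -9.527e-20 J
Step 4: Convert to eV: -9.527e-20/1.602e-19 = -0.5947 eV

-0.5947


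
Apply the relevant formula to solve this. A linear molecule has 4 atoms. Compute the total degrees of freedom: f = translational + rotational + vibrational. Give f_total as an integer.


Step 1: Translational DOF = 3
Step 2: Rotational DOF (linear) = 2
Step 3: Vibrational DOF = 3*4 - 5 = 7
Step 4: Total = 3 + 2 + 7 = 12

12


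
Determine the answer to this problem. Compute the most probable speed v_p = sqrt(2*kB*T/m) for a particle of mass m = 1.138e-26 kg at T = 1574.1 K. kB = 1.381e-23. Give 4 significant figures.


Step 1: Numerator = 2*kB*T = 2*1.381e-23*1574.1 = 4.348e-20
Step 2: Ratio = 4.348e-20 / 1.138e-26 = 3.82e+06
Step 3: v_p = sqrt(3.82e+06) = 1955 m/s

1955


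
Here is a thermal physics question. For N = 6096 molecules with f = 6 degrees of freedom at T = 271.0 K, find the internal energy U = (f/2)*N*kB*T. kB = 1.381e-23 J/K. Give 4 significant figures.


Step 1: f/2 = 6/2 = 3.0
Step 2: N*kB*T = 6096*1.381e-23*271.0 = 2.281e-17
Step 3: U = 3.0 * 2.281e-17 = 6.844e-17 J

6.844e-17


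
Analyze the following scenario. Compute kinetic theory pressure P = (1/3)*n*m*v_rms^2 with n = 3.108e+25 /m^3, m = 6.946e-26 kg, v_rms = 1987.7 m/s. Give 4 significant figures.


Step 1: v_rms^2 = 1987.7^2 = 3.951e+06
Step 2: n*m = 3.108e+25*6.946e-26 = 2.159
Step 3: P = (1/3)*2.159*3.951e+06 = 2.843e+06 Pa

2.843e+06


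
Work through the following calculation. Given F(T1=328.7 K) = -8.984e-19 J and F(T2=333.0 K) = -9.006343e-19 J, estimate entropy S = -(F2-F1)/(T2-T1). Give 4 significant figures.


Step 1: dF = F2 - F1 = -9.006343e-19 - (-8.984e-19) = -2.2343e-21 J
Step 2: dT = T2 - T1 = 333.0 - 328.7 = 4.3 K
Step 3: S = -dF/dT = -(-2.2343e-21)/4.3 = 5.196e-22 J/K

5.196e-22


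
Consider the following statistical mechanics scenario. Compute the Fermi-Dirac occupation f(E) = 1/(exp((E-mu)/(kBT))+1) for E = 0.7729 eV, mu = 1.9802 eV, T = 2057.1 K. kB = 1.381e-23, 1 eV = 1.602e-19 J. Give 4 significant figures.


Step 1: (E - mu) = 0.7729 - 1.9802 = -1.207 eV
Step 2: Convert: (E-mu)*eV = -1.934e-19 J
Step 3: x = (E-mu)*eV/(kB*T) = -6.808
Step 4: f = 1/(exp(-6.808)+1) = 0.9989

0.9989


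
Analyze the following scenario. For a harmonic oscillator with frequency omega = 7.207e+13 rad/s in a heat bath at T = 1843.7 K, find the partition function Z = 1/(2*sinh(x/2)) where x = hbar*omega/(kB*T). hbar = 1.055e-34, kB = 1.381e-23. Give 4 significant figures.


Step 1: Compute x = hbar*omega/(kB*T) = 1.055e-34*7.207e+13/(1.381e-23*1843.7) = 0.2986
Step 2: x/2 = 0.1493
Step 3: sinh(x/2) = 0.1499
Step 4: Z = 1/(2*0.1499) = 3.336

3.336


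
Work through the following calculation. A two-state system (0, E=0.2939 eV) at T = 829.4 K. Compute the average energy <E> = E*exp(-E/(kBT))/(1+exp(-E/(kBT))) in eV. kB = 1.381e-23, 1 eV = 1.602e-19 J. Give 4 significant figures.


Step 1: beta*E = 0.2939*1.602e-19/(1.381e-23*829.4) = 4.111
Step 2: exp(-beta*E) = 0.0164
Step 3: <E> = 0.2939*0.0164/(1+0.0164) = 0.004742 eV

0.004742


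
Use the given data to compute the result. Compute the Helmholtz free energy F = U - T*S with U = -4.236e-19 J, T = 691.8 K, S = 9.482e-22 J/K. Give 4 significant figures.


Step 1: T*S = 691.8 * 9.482e-22 = 6.56e-19 J
Step 2: F = U - T*S = -4.236e-19 - 6.56e-19
Step 3: F = -1.08e-18 J

-1.08e-18


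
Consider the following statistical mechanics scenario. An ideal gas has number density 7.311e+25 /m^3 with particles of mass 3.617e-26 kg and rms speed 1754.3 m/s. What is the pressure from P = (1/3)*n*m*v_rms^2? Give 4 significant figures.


Step 1: v_rms^2 = 1754.3^2 = 3.078e+06
Step 2: n*m = 7.311e+25*3.617e-26 = 2.644
Step 3: P = (1/3)*2.644*3.078e+06 = 2.713e+06 Pa

2.713e+06


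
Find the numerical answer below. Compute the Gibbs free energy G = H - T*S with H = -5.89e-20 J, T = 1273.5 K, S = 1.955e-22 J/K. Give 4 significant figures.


Step 1: T*S = 1273.5 * 1.955e-22 = 2.49e-19 J
Step 2: G = H - T*S = -5.89e-20 - 2.49e-19
Step 3: G = -3.079e-19 J

-3.079e-19


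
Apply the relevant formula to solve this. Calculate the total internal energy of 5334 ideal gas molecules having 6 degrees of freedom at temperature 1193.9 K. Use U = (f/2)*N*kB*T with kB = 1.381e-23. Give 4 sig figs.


Step 1: f/2 = 6/2 = 3.0
Step 2: N*kB*T = 5334*1.381e-23*1193.9 = 8.795e-17
Step 3: U = 3.0 * 8.795e-17 = 2.638e-16 J

2.638e-16


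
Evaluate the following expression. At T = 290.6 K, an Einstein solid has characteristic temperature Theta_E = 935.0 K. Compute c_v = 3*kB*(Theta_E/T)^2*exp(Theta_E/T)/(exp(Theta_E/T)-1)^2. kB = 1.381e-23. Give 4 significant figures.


Step 1: x = Theta_E/T = 935.0/290.6 = 3.217
Step 2: x^2 = 10.35
Step 3: exp(x) = 24.97
Step 4: c_v = 3*1.381e-23*10.35*24.97/(24.97-1)^2 = 1.864e-23

1.864e-23


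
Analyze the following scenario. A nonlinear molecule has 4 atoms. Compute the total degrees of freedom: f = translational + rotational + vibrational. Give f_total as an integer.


Step 1: Translational DOF = 3
Step 2: Rotational DOF (nonlinear) = 3
Step 3: Vibrational DOF = 3*4 - 6 = 6
Step 4: Total = 3 + 3 + 6 = 12

12


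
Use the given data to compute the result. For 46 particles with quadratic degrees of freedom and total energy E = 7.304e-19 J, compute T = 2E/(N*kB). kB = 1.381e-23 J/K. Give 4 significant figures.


Step 1: Numerator = 2*E = 2*7.304e-19 = 1.461e-18 J
Step 2: Denominator = N*kB = 46*1.381e-23 = 6.353e-22
Step 3: T = 1.461e-18 / 6.353e-22 = 2300 K

2300


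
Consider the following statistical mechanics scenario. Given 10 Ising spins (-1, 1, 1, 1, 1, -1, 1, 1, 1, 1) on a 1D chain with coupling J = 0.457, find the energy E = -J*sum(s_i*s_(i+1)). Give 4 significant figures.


Step 1: Nearest-neighbor products: -1, 1, 1, 1, -1, -1, 1, 1, 1
Step 2: Sum of products = 3
Step 3: E = -0.457 * 3 = -1.371

-1.371


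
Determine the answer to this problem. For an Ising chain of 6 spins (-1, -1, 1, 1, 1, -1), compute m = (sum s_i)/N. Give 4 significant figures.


Step 1: Count up spins (+1): 3, down spins (-1): 3
Step 2: Total magnetization M = 3 - 3 = 0
Step 3: m = M/N = 0/6 = 0

0


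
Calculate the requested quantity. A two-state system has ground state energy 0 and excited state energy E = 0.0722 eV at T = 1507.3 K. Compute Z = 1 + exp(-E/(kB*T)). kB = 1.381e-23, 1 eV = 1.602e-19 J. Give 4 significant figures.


Step 1: Compute beta*E = E*eV/(kB*T) = 0.0722*1.602e-19/(1.381e-23*1507.3) = 0.5557
Step 2: exp(-beta*E) = exp(-0.5557) = 0.5737
Step 3: Z = 1 + 0.5737 = 1.574

1.574


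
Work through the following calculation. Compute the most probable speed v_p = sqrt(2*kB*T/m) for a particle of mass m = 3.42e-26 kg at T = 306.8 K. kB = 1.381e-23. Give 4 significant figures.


Step 1: Numerator = 2*kB*T = 2*1.381e-23*306.8 = 8.474e-21
Step 2: Ratio = 8.474e-21 / 3.42e-26 = 2.478e+05
Step 3: v_p = sqrt(2.478e+05) = 497.8 m/s

497.8


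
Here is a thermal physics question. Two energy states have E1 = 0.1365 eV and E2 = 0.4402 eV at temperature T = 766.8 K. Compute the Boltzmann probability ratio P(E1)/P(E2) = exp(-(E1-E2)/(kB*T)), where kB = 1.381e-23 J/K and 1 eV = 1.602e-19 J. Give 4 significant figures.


Step 1: Compute energy difference dE = E1 - E2 = 0.1365 - 0.4402 = -0.3037 eV
Step 2: Convert to Joules: dE_J = -0.3037 * 1.602e-19 = -4.865e-20 J
Step 3: Compute exponent = -dE_J / (kB * T) = -(-4.865e-20) / (1.381e-23 * 766.8) = 4.594
Step 4: P(E1)/P(E2) = exp(4.594) = 98.93

98.93


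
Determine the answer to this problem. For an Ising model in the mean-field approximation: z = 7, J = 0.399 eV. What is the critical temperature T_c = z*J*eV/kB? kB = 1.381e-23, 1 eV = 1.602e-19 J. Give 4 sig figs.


Step 1: z*J = 7*0.399 = 2.793 eV
Step 2: Convert to Joules: 2.793*1.602e-19 = 4.474e-19 J
Step 3: T_c = 4.474e-19 / 1.381e-23 = 3.24e+04 K

3.24e+04


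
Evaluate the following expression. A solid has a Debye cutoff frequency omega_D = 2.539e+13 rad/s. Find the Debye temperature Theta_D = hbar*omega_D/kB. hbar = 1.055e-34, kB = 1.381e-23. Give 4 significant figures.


Step 1: hbar*omega_D = 1.055e-34 * 2.539e+13 = 2.679e-21 J
Step 2: Theta_D = 2.679e-21 / 1.381e-23
Step 3: Theta_D = 194 K

194


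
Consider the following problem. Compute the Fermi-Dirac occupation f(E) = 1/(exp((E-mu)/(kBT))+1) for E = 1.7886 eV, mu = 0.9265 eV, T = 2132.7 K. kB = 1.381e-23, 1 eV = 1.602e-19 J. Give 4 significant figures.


Step 1: (E - mu) = 1.7886 - 0.9265 = 0.8621 eV
Step 2: Convert: (E-mu)*eV = 1.381e-19 J
Step 3: x = (E-mu)*eV/(kB*T) = 4.689
Step 4: f = 1/(exp(4.689)+1) = 0.00911

0.00911


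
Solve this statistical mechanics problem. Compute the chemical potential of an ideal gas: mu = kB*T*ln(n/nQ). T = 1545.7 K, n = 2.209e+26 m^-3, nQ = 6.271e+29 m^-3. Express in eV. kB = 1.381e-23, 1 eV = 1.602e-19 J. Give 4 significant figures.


Step 1: n/nQ = 2.209e+26/6.271e+29 = 0.0003523
Step 2: ln(n/nQ) = -7.951
Step 3: mu = kB*T*ln(n/nQ) = 2.135e-20*-7.951 = -1.697e-19 J
Step 4: Convert to eV: -1.697e-19/1.602e-19 = -1.059 eV

-1.059


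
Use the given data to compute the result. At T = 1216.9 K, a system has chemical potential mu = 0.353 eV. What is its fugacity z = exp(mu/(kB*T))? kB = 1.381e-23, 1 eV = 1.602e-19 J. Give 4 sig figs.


Step 1: Convert mu to Joules: 0.353*1.602e-19 = 5.655e-20 J
Step 2: kB*T = 1.381e-23*1216.9 = 1.681e-20 J
Step 3: mu/(kB*T) = 3.365
Step 4: z = exp(3.365) = 28.93

28.93


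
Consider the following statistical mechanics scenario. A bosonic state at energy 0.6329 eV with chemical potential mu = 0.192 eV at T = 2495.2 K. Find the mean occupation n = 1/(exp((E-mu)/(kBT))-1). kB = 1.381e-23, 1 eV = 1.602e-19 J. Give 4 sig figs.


Step 1: (E - mu) = 0.4409 eV
Step 2: x = (E-mu)*eV/(kB*T) = 0.4409*1.602e-19/(1.381e-23*2495.2) = 2.05
Step 3: exp(x) = 7.766
Step 4: n = 1/(exp(x)-1) = 0.1478

0.1478


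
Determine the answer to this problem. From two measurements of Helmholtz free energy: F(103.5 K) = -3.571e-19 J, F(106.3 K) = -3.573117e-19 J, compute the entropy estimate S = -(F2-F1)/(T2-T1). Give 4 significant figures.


Step 1: dF = F2 - F1 = -3.573117e-19 - (-3.571e-19) = -2.117e-22 J
Step 2: dT = T2 - T1 = 106.3 - 103.5 = 2.8 K
Step 3: S = -dF/dT = -(-2.117e-22)/2.8 = 7.561e-23 J/K

7.561e-23


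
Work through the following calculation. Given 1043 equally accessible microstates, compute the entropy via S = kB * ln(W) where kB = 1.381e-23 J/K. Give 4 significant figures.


Step 1: ln(W) = ln(1043) = 6.95
Step 2: S = kB * ln(W) = 1.381e-23 * 6.95
Step 3: S = 9.598e-23 J/K

9.598e-23
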